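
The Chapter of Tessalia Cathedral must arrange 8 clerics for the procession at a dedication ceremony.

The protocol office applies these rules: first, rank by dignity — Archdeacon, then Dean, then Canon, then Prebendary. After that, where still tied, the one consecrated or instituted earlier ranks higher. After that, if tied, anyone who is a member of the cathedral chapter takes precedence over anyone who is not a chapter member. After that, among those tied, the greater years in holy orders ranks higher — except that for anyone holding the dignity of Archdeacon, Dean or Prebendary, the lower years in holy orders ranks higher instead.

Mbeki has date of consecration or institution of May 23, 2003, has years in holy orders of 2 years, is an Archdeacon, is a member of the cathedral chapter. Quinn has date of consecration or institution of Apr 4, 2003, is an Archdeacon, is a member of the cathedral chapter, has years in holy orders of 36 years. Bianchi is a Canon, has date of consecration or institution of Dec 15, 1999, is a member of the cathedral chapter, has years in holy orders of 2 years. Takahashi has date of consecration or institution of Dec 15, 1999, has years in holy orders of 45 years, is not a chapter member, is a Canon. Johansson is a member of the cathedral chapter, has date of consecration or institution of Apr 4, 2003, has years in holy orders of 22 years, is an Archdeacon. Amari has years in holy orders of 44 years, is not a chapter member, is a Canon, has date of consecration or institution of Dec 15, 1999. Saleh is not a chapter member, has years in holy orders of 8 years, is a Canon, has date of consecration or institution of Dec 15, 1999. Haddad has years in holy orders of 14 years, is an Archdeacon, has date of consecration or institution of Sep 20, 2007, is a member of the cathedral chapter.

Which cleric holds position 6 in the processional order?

Takahashi

By dignity: Johansson, Quinn, Mbeki and Haddad (Archdeacon); then Bianchi, Takahashi, Amari and Saleh (Canon).
Among Johansson, Quinn, Mbeki and Haddad, by date of consecration or institution (earlier first): Johansson and Quinn (Apr 4, 2003) before Mbeki (May 23, 2003) before Haddad (Sep 20, 2007).
Johansson and Quinn are each a member of the cathedral chapter, so the next rule applies.
Among Johansson and Quinn, by years in holy orders (lower first) (reversed rule for this group): Johansson (22 years) before Quinn (36 years).
Bianchi, Takahashi, Amari and Saleh all have date of consecration or institution Dec 15, 1999, so the next rule applies.
Among Bianchi, Takahashi, Amari and Saleh, a member of the cathedral chapter before not a chapter member: Bianchi (a member of the cathedral chapter) before Takahashi, Amari and Saleh (not a chapter member).
Among Takahashi, Amari and Saleh, by years in holy orders (higher first): Takahashi (45 years) before Amari (44 years) before Saleh (8 years).
Order: Johansson, Quinn, Mbeki, Haddad, Bianchi, Takahashi, Amari, Saleh.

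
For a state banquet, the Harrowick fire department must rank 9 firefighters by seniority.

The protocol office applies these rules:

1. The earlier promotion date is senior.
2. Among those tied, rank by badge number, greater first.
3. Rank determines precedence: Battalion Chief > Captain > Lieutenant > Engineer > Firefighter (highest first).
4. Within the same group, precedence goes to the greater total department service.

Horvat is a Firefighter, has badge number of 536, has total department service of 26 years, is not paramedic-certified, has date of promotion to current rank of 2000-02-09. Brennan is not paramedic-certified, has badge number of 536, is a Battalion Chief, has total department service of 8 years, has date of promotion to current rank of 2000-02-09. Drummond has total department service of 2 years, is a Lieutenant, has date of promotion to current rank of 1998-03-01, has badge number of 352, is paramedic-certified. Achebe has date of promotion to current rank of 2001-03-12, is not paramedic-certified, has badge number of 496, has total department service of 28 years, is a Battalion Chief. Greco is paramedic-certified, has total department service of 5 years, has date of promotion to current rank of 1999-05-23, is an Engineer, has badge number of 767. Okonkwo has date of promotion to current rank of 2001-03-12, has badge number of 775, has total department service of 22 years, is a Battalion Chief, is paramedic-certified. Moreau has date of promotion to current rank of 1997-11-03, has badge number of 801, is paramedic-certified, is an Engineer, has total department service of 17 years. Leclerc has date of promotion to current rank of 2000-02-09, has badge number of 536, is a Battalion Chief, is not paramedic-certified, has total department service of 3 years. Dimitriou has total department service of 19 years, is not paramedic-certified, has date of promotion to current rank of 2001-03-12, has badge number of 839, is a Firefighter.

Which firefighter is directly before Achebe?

Okonkwo

By date of promotion to current rank (earlier first): Moreau (1997-11-03); then Drummond (1998-03-01); then Greco (1999-05-23); then Brennan, Leclerc and Horvat (each 2000-02-09); then Dimitriou, Okonkwo and Achebe (each 2001-03-12).
Brennan, Leclerc and Horvat all have badge number 536, so the next rule applies.
Among Brennan, Leclerc and Horvat, by rank: Brennan and Leclerc (Battalion Chief) before Horvat (Firefighter).
Among Brennan and Leclerc, by total department service (higher first): Brennan (8 years) before Leclerc (3 years).
Among Dimitriou, Okonkwo and Achebe, by badge number (higher first): Dimitriou (839) before Okonkwo (775) before Achebe (496).
Order: Moreau, Drummond, Greco, Brennan, Leclerc, Horvat, Dimitriou, Okonkwo, Achebe.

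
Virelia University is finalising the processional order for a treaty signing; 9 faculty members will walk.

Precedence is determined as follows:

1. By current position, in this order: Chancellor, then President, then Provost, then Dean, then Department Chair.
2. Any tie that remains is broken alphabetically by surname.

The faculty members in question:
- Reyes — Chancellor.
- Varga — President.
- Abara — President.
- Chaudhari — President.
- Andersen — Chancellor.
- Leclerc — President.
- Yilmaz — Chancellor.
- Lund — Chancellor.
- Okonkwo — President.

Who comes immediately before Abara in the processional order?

By current position: Andersen, Lund, Reyes and Yilmaz (Chancellor); then Abara, Chaudhari, Leclerc, Okonkwo and Varga (President).
Among Andersen, Lund, Reyes and Yilmaz, alphabetically by surname: Andersen before Lund before Reyes before Yilmaz.
Among Abara, Chaudhari, Leclerc, Okonkwo and Varga, alphabetically by surname: Abara before Chaudhari before Leclerc before Okonkwo before Varga.
Order: Andersen, Lund, Reyes, Yilmaz, Abara, Chaudhari, Leclerc, Okonkwo, Varga.

Yilmaz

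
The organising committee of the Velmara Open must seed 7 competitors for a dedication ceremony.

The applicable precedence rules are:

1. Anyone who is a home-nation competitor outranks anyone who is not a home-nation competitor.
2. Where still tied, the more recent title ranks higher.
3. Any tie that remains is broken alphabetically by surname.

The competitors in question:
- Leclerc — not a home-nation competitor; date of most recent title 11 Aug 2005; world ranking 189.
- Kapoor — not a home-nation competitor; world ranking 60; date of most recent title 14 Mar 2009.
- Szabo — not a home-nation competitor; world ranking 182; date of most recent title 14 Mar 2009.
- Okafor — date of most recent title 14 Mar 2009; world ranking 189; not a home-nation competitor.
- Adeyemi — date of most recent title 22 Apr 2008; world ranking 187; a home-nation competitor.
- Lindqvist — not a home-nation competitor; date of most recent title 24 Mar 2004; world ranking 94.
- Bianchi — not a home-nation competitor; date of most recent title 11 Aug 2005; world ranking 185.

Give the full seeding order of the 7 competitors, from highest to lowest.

By the first rule: Adeyemi (a home-nation competitor); then Kapoor, Okafor, Szabo, Bianchi, Leclerc and Lindqvist (each not a home-nation competitor).
Among Kapoor, Okafor, Szabo, Bianchi, Leclerc and Lindqvist, by date of most recent title (later first): Kapoor, Okafor and Szabo (14 Mar 2009) before Bianchi and Leclerc (11 Aug 2005) before Lindqvist (24 Mar 2004).
Among Kapoor, Okafor and Szabo, alphabetically by surname: Kapoor before Okafor before Szabo.
Among Bianchi and Leclerc, alphabetically by surname: Bianchi before Leclerc.
Full order: Adeyemi, Kapoor, Okafor, Szabo, Bianchi, Leclerc, Lindqvist.

Adeyemi, Kapoor, Okafor, Szabo, Bianchi, Leclerc, Lindqvist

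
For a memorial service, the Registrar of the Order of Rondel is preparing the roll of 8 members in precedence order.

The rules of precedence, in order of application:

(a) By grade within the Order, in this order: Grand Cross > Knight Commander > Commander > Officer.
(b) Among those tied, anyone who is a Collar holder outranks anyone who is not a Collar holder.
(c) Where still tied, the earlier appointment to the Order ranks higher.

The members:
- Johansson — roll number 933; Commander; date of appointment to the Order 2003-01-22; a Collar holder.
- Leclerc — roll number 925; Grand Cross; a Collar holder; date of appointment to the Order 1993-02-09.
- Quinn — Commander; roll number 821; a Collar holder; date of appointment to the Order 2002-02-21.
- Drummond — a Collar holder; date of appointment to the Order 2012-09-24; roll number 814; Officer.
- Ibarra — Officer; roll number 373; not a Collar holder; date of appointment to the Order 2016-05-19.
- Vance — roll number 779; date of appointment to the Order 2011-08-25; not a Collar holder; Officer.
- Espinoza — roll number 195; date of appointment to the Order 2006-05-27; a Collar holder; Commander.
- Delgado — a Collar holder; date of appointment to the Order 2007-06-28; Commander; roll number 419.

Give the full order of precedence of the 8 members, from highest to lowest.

By grade within the Order: Leclerc (Grand Cross); then Quinn, Johansson, Espinoza and Delgado (Commander); then Drummond, Vance and Ibarra (Officer).
Quinn, Johansson, Espinoza and Delgado are each a Collar holder, so the next rule applies.
Among Quinn, Johansson, Espinoza and Delgado, by date of appointment to the Order (earlier first): Quinn (2002-02-21) before Johansson (2003-01-22) before Espinoza (2006-05-27) before Delgado (2007-06-28).
Among Drummond, Vance and Ibarra, a Collar holder before not a Collar holder: Drummond (a Collar holder) before Vance and Ibarra (not a Collar holder).
Among Vance and Ibarra, by date of appointment to the Order (earlier first): Vance (2011-08-25) before Ibarra (2016-05-19).
Full order: Leclerc, Quinn, Johansson, Espinoza, Delgado, Drummond, Vance, Ibarra.

Leclerc, Quinn, Johansson, Espinoza, Delgado, Drummond, Vance, Ibarra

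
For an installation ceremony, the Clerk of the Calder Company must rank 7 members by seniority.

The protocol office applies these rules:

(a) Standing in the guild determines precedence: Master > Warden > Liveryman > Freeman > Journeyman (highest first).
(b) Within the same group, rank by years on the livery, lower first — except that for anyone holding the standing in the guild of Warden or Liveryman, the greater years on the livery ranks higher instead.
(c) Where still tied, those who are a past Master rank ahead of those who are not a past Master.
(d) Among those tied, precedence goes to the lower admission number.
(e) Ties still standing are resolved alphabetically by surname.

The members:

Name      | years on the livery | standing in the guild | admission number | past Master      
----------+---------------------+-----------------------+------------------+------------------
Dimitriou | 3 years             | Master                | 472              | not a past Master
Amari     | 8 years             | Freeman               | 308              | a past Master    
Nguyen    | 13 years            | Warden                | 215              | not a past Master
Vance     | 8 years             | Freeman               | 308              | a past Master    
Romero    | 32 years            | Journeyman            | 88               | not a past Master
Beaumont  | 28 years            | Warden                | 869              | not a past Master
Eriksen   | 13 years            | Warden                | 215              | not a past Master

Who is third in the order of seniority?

By standing in the guild: Dimitriou (Master); then Beaumont, Eriksen and Nguyen (Warden); then Amari and Vance (Freeman); then Romero (Journeyman).
Among Beaumont, Eriksen and Nguyen, by years on the livery (higher first) (reversed rule for this group): Beaumont (28 years) before Eriksen and Nguyen (13 years).
Eriksen and Nguyen are each not a past Master, so the next rule applies.
Eriksen and Nguyen both have admission number 215, so the next rule applies.
Among Eriksen and Nguyen, alphabetically by surname: Eriksen before Nguyen.
Amari and Vance both have years on the livery 8 years, so the next rule applies.
Amari and Vance are each a past Master, so the next rule applies.
Amari and Vance both have admission number 308, so the next rule applies.
Among Amari and Vance, alphabetically by surname: Amari before Vance.
Order: Dimitriou, Beaumont, Eriksen, Nguyen, Amari, Vance, Romero.

Eriksen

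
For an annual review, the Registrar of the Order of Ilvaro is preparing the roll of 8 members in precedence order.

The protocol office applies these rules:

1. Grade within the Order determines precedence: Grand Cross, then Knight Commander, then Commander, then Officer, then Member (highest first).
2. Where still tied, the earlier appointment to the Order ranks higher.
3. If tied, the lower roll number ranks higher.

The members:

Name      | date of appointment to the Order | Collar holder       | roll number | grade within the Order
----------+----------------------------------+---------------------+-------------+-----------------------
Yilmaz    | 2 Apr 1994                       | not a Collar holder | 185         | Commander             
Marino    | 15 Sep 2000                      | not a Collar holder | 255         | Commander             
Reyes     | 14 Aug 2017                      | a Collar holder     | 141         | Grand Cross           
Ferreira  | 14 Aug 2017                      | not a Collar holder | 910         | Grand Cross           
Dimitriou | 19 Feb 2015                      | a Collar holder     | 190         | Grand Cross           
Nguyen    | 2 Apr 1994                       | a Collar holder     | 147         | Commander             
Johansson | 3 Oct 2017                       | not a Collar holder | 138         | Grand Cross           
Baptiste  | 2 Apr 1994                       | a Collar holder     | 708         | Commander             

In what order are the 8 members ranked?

Dimitriou, Reyes, Ferreira, Johansson, Nguyen, Yilmaz, Baptiste, Marino

By grade within the Order: Dimitriou, Reyes, Ferreira and Johansson (Grand Cross); then Nguyen, Yilmaz, Baptiste and Marino (Commander).
Among Dimitriou, Reyes, Ferreira and Johansson, by date of appointment to the Order (earlier first): Dimitriou (19 Feb 2015) before Reyes and Ferreira (14 Aug 2017) before Johansson (3 Oct 2017).
Among Reyes and Ferreira, by roll number (lower first): Reyes (141) before Ferreira (910).
Among Nguyen, Yilmaz, Baptiste and Marino, by date of appointment to the Order (earlier first): Nguyen, Yilmaz and Baptiste (2 Apr 1994) before Marino (15 Sep 2000).
Among Nguyen, Yilmaz and Baptiste, by roll number (lower first): Nguyen (147) before Yilmaz (185) before Baptiste (708).
Full order: Dimitriou, Reyes, Ferreira, Johansson, Nguyen, Yilmaz, Baptiste, Marino.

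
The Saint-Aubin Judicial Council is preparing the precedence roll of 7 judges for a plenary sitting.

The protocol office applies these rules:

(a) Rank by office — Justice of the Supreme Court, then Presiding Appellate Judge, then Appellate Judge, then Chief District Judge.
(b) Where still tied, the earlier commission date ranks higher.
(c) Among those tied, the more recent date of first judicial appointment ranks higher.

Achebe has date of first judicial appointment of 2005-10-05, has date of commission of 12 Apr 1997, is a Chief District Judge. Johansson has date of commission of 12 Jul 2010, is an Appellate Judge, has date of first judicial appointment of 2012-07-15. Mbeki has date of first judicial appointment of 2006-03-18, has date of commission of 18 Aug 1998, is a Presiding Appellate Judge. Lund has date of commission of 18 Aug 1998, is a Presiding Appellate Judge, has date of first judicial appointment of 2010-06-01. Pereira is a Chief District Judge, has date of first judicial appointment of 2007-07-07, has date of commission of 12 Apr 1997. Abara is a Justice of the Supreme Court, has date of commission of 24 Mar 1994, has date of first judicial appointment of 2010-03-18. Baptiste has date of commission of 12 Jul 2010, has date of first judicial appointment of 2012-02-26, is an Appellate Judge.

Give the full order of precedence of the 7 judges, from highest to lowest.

By office: Abara (Justice of the Supreme Court); then Lund and Mbeki (Presiding Appellate Judge); then Johansson and Baptiste (Appellate Judge); then Pereira and Achebe (Chief District Judge).
Lund and Mbeki both have date of commission 18 Aug 1998, so the next rule applies.
Among Lund and Mbeki, by date of first judicial appointment (later first): Lund (2010-06-01) before Mbeki (2006-03-18).
Johansson and Baptiste both have date of commission 12 Jul 2010, so the next rule applies.
Among Johansson and Baptiste, by date of first judicial appointment (later first): Johansson (2012-07-15) before Baptiste (2012-02-26).
Pereira and Achebe both have date of commission 12 Apr 1997, so the next rule applies.
Among Pereira and Achebe, by date of first judicial appointment (later first): Pereira (2007-07-07) before Achebe (2005-10-05).
Full order: Abara, Lund, Mbeki, Johansson, Baptiste, Pereira, Achebe.

Abara, Lund, Mbeki, Johansson, Baptiste, Pereira, Achebe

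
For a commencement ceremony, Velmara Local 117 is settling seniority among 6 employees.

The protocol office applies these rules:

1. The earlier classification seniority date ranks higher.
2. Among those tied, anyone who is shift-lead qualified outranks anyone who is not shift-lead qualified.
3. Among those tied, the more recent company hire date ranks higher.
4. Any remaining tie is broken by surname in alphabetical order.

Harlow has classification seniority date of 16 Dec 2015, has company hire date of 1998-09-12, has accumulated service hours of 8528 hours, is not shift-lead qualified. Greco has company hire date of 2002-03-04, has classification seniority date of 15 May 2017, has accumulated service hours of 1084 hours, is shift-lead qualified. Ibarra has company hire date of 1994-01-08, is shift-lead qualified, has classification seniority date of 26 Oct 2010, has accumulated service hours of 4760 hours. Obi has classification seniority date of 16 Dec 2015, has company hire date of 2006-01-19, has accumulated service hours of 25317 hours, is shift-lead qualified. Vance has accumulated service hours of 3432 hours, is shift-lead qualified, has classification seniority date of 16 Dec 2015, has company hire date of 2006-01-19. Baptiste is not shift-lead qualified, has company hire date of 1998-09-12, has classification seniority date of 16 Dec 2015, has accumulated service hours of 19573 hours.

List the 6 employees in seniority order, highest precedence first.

By classification seniority date (earlier first): Ibarra (26 Oct 2010); then Obi, Vance, Baptiste and Harlow (each 16 Dec 2015); then Greco (15 May 2017).
Among Obi, Vance, Baptiste and Harlow, shift-lead qualified before not shift-lead qualified: Obi and Vance (shift-lead qualified) before Baptiste and Harlow (not shift-lead qualified).
Obi and Vance both have company hire date 2006-01-19, so the next rule applies.
Among Obi and Vance, alphabetically by surname: Obi before Vance.
Baptiste and Harlow both have company hire date 1998-09-12, so the next rule applies.
Among Baptiste and Harlow, alphabetically by surname: Baptiste before Harlow.
Full order: Ibarra, Obi, Vance, Baptiste, Harlow, Greco.

Ibarra, Obi, Vance, Baptiste, Harlow, Greco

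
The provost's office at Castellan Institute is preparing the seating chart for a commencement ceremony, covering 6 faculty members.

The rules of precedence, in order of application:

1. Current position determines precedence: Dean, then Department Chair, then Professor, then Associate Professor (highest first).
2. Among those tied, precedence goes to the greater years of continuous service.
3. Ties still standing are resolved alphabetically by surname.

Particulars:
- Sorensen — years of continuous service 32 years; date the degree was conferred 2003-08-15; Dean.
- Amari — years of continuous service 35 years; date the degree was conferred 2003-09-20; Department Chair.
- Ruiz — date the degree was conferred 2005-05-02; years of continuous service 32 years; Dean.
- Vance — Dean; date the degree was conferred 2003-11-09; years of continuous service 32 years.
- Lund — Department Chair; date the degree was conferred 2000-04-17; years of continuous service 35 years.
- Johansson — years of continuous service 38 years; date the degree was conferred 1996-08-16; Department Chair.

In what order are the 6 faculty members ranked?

Ruiz, Sorensen, Vance, Johansson, Amari, Lund

By current position: Ruiz, Sorensen and Vance (Dean); then Johansson, Amari and Lund (Department Chair).
Ruiz, Sorensen and Vance all have years of continuous service 32 years, so the next rule applies.
Among Ruiz, Sorensen and Vance, alphabetically by surname: Ruiz before Sorensen before Vance.
Among Johansson, Amari and Lund, by years of continuous service (higher first): Johansson (38 years) before Amari and Lund (35 years).
Among Amari and Lund, alphabetically by surname: Amari before Lund.
Full order: Ruiz, Sorensen, Vance, Johansson, Amari, Lund.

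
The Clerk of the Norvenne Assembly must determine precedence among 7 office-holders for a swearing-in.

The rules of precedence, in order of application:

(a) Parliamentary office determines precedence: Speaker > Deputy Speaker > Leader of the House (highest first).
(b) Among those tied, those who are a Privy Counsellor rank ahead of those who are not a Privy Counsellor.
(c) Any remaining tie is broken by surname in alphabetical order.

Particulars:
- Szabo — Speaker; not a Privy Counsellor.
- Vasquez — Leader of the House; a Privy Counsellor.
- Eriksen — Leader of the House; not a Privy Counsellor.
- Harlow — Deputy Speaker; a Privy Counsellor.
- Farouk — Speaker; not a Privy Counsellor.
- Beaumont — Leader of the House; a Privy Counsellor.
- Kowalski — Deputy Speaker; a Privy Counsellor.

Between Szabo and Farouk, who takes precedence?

Farouk

By parliamentary office: Farouk and Szabo (Speaker); then Harlow and Kowalski (Deputy Speaker); then Beaumont, Vasquez and Eriksen (Leader of the House).
Farouk and Szabo are each not a Privy Counsellor, so the next rule applies.
Among Farouk and Szabo, alphabetically by surname: Farouk before Szabo.
Harlow and Kowalski are each a Privy Counsellor, so the next rule applies.
Among Harlow and Kowalski, alphabetically by surname: Harlow before Kowalski.
Among Beaumont, Vasquez and Eriksen, a Privy Counsellor before not a Privy Counsellor: Beaumont and Vasquez (a Privy Counsellor) before Eriksen (not a Privy Counsellor).
Among Beaumont and Vasquez, alphabetically by surname: Beaumont before Vasquez.
So Farouk takes precedence.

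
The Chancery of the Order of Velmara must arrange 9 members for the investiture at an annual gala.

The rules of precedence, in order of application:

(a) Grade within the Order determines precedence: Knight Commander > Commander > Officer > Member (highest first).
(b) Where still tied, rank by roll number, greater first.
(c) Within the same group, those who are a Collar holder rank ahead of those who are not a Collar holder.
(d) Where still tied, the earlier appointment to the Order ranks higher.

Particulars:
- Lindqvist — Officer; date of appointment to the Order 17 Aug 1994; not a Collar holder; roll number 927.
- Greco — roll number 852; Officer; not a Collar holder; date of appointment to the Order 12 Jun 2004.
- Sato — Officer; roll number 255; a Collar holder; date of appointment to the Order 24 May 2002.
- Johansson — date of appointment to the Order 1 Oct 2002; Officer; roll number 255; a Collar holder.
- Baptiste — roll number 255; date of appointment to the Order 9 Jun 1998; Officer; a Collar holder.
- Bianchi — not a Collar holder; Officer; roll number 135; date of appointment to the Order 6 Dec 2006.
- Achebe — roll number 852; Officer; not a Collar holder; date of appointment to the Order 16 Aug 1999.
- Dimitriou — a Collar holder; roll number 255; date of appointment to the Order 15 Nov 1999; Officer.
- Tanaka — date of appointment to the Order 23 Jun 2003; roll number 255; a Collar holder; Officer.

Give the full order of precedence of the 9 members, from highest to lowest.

Lindqvist, Achebe, Greco, Baptiste, Dimitriou, Sato, Johansson, Tanaka, Bianchi

By grade within the Order: Lindqvist, Achebe, Greco, Baptiste, Dimitriou, Sato, Johansson, Tanaka and Bianchi (Officer).
Among Lindqvist, Achebe, Greco, Baptiste, Dimitriou, Sato, Johansson, Tanaka and Bianchi, by roll number (higher first): Lindqvist (927) before Achebe and Greco (852) before Baptiste, Dimitriou, Sato, Johansson and Tanaka (255) before Bianchi (135).
Achebe and Greco are each not a Collar holder, so the next rule applies.
Among Achebe and Greco, by date of appointment to the Order (earlier first): Achebe (16 Aug 1999) before Greco (12 Jun 2004).
Baptiste, Dimitriou, Sato, Johansson and Tanaka are each a Collar holder, so the next rule applies.
Among Baptiste, Dimitriou, Sato, Johansson and Tanaka, by date of appointment to the Order (earlier first): Baptiste (9 Jun 1998) before Dimitriou (15 Nov 1999) before Sato (24 May 2002) before Johansson (1 Oct 2002) before Tanaka (23 Jun 2003).
Full order: Lindqvist, Achebe, Greco, Baptiste, Dimitriou, Sato, Johansson, Tanaka, Bianchi.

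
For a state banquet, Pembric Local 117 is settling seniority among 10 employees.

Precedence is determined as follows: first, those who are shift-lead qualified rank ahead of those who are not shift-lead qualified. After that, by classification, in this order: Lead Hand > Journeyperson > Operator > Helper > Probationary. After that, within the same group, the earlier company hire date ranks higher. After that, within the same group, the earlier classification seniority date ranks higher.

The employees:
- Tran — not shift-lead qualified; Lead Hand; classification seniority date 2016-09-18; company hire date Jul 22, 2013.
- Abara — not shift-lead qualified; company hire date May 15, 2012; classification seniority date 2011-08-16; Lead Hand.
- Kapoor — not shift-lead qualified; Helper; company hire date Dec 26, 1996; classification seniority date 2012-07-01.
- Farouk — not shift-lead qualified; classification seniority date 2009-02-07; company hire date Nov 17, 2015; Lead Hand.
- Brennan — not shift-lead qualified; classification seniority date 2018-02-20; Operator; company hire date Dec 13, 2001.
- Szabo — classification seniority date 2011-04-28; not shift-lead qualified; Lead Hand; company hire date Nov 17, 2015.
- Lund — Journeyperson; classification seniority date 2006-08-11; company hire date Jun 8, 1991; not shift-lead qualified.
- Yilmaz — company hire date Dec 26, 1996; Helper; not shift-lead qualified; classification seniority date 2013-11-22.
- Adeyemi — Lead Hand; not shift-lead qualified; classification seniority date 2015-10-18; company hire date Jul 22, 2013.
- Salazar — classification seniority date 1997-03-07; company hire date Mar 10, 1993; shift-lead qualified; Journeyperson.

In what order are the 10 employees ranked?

Salazar, Abara, Adeyemi, Tran, Farouk, Szabo, Lund, Brennan, Kapoor, Yilmaz

By the first rule: Salazar (shift-lead qualified); then Abara, Adeyemi, Tran, Farouk, Szabo, Lund, Brennan, Kapoor and Yilmaz (each not shift-lead qualified).
Among Abara, Adeyemi, Tran, Farouk, Szabo, Lund, Brennan, Kapoor and Yilmaz, by classification: Abara, Adeyemi, Tran, Farouk and Szabo (Lead Hand) before Lund (Journeyperson) before Brennan (Operator) before Kapoor and Yilmaz (Helper).
Among Abara, Adeyemi, Tran, Farouk and Szabo, by company hire date (earlier first): Abara (May 15, 2012) before Adeyemi and Tran (Jul 22, 2013) before Farouk and Szabo (Nov 17, 2015).
Among Adeyemi and Tran, by classification seniority date (earlier first): Adeyemi (2015-10-18) before Tran (2016-09-18).
Among Farouk and Szabo, by classification seniority date (earlier first): Farouk (2009-02-07) before Szabo (2011-04-28).
Kapoor and Yilmaz both have company hire date Dec 26, 1996, so the next rule applies.
Among Kapoor and Yilmaz, by classification seniority date (earlier first): Kapoor (2012-07-01) before Yilmaz (2013-11-22).
Full order: Salazar, Abara, Adeyemi, Tran, Farouk, Szabo, Lund, Brennan, Kapoor, Yilmaz.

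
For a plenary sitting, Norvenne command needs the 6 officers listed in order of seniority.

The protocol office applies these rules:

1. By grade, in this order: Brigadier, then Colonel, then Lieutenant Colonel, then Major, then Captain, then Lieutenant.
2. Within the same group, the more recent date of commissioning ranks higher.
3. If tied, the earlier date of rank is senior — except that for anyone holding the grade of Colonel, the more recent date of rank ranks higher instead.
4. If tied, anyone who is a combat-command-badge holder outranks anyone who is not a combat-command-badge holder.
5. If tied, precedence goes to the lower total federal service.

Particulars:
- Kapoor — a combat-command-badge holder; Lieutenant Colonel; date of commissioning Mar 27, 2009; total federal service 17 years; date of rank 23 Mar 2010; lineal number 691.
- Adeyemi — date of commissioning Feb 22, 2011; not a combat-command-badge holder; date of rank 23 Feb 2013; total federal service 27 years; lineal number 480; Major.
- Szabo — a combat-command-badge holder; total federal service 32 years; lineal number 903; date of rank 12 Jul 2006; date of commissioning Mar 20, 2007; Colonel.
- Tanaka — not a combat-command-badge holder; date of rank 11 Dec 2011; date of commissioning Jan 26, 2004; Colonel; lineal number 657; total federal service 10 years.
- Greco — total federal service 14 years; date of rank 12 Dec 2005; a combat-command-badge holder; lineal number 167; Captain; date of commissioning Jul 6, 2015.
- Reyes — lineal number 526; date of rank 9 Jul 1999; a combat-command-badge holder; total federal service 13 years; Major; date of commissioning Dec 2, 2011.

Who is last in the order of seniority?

By grade: Szabo and Tanaka (Colonel); then Kapoor (Lieutenant Colonel); then Reyes and Adeyemi (Major); then Greco (Captain).
Among Szabo and Tanaka, by date of commissioning (later first): Szabo (Mar 20, 2007) before Tanaka (Jan 26, 2004).
Among Reyes and Adeyemi, by date of commissioning (later first): Reyes (Dec 2, 2011) before Adeyemi (Feb 22, 2011).
Order: Szabo, Tanaka, Kapoor, Reyes, Adeyemi, Greco.

Greco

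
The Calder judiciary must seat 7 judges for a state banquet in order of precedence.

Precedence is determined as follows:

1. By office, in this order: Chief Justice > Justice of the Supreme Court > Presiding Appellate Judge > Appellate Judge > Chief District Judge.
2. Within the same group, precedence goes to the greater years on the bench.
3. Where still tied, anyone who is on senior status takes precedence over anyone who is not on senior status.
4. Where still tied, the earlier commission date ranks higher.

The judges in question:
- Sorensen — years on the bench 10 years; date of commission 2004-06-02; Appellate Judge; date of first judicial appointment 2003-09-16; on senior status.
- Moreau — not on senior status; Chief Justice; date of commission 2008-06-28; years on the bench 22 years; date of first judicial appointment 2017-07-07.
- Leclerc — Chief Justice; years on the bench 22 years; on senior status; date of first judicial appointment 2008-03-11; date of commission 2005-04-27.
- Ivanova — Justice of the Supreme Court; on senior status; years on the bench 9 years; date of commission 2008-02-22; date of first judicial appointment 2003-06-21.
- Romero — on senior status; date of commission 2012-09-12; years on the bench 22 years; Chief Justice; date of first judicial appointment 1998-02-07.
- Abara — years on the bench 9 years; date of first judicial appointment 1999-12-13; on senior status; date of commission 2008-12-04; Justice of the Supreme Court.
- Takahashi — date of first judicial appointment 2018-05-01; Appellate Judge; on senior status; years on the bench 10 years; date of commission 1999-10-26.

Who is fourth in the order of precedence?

By office: Leclerc, Romero and Moreau (Chief Justice); then Ivanova and Abara (Justice of the Supreme Court); then Takahashi and Sorensen (Appellate Judge).
Leclerc, Romero and Moreau all have years on the bench 22 years, so the next rule applies.
Among Leclerc, Romero and Moreau, on senior status before not on senior status: Leclerc and Romero (on senior status) before Moreau (not on senior status).
Among Leclerc and Romero, by date of commission (earlier first): Leclerc (2005-04-27) before Romero (2012-09-12).
Ivanova and Abara both have years on the bench 9 years, so the next rule applies.
Ivanova and Abara are each on senior status, so the next rule applies.
Among Ivanova and Abara, by date of commission (earlier first): Ivanova (2008-02-22) before Abara (2008-12-04).
Takahashi and Sorensen both have years on the bench 10 years, so the next rule applies.
Takahashi and Sorensen are each on senior status, so the next rule applies.
Among Takahashi and Sorensen, by date of commission (earlier first): Takahashi (1999-10-26) before Sorensen (2004-06-02).
Order: Leclerc, Romero, Moreau, Ivanova, Abara, Takahashi, Sorensen.

Ivanova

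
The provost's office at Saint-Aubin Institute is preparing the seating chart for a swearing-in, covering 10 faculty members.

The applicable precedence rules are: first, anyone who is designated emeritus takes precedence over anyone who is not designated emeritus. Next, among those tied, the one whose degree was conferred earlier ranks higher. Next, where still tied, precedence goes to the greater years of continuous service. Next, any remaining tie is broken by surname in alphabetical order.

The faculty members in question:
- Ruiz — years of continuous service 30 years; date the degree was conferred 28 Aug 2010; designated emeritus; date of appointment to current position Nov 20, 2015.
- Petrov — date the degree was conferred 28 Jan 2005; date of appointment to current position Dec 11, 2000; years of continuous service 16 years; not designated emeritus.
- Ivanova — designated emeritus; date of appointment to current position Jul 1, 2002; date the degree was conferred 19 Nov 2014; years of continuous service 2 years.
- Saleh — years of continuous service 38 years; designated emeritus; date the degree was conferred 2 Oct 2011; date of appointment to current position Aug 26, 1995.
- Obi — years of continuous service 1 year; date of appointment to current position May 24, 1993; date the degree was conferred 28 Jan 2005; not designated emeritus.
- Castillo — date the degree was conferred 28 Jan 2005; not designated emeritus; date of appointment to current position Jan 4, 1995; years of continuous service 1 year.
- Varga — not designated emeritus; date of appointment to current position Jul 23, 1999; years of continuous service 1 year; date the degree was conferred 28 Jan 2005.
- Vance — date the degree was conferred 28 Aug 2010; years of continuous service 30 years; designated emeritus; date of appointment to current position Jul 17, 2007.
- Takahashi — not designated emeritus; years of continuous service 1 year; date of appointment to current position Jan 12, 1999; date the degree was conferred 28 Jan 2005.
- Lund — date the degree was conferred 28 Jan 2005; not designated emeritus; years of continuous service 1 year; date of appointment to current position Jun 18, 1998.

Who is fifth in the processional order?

Petrov

By the first rule: Ruiz, Vance, Saleh and Ivanova (each designated emeritus); then Petrov, Castillo, Lund, Obi, Takahashi and Varga (each not designated emeritus).
Among Ruiz, Vance, Saleh and Ivanova, by date the degree was conferred (earlier first): Ruiz and Vance (28 Aug 2010) before Saleh (2 Oct 2011) before Ivanova (19 Nov 2014).
Ruiz and Vance both have years of continuous service 30 years, so the next rule applies.
Among Ruiz and Vance, alphabetically by surname: Ruiz before Vance.
Petrov, Castillo, Lund, Obi, Takahashi and Varga all have date the degree was conferred 28 Jan 2005, so the next rule applies.
Among Petrov, Castillo, Lund, Obi, Takahashi and Varga, by years of continuous service (higher first): Petrov (16 years) before Castillo, Lund, Obi, Takahashi and Varga (1 year).
Among Castillo, Lund, Obi, Takahashi and Varga, alphabetically by surname: Castillo before Lund before Obi before Takahashi before Varga.
Order: Ruiz, Vance, Saleh, Ivanova, Petrov, Castillo, Lund, Obi, Takahashi, Varga.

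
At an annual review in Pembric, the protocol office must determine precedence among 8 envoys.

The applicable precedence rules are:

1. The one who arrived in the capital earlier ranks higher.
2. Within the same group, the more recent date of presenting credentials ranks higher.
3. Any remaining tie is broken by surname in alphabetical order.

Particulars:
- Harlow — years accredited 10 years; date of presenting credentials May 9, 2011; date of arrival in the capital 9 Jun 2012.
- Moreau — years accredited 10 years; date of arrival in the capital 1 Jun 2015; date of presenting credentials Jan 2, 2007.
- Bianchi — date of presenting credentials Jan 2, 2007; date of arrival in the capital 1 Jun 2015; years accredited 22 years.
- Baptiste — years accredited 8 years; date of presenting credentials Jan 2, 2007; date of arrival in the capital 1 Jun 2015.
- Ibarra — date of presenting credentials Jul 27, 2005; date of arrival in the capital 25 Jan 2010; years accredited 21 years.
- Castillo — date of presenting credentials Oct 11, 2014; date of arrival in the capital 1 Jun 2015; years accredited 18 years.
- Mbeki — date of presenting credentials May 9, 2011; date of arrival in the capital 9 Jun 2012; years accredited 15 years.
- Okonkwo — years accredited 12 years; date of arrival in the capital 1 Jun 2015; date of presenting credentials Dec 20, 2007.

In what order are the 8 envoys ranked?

By date of arrival in the capital (earlier first): Ibarra (25 Jan 2010); then Harlow and Mbeki (both 9 Jun 2012); then Castillo, Okonkwo, Baptiste, Bianchi and Moreau (each 1 Jun 2015).
Harlow and Mbeki both have date of presenting credentials May 9, 2011, so the next rule applies.
Among Harlow and Mbeki, alphabetically by surname: Harlow before Mbeki.
Among Castillo, Okonkwo, Baptiste, Bianchi and Moreau, by date of presenting credentials (later first): Castillo (Oct 11, 2014) before Okonkwo (Dec 20, 2007) before Baptiste, Bianchi and Moreau (Jan 2, 2007).
Among Baptiste, Bianchi and Moreau, alphabetically by surname: Baptiste before Bianchi before Moreau.
Full order: Ibarra, Harlow, Mbeki, Castillo, Okonkwo, Baptiste, Bianchi, Moreau.

Ibarra, Harlow, Mbeki, Castillo, Okonkwo, Baptiste, Bianchi, Moreau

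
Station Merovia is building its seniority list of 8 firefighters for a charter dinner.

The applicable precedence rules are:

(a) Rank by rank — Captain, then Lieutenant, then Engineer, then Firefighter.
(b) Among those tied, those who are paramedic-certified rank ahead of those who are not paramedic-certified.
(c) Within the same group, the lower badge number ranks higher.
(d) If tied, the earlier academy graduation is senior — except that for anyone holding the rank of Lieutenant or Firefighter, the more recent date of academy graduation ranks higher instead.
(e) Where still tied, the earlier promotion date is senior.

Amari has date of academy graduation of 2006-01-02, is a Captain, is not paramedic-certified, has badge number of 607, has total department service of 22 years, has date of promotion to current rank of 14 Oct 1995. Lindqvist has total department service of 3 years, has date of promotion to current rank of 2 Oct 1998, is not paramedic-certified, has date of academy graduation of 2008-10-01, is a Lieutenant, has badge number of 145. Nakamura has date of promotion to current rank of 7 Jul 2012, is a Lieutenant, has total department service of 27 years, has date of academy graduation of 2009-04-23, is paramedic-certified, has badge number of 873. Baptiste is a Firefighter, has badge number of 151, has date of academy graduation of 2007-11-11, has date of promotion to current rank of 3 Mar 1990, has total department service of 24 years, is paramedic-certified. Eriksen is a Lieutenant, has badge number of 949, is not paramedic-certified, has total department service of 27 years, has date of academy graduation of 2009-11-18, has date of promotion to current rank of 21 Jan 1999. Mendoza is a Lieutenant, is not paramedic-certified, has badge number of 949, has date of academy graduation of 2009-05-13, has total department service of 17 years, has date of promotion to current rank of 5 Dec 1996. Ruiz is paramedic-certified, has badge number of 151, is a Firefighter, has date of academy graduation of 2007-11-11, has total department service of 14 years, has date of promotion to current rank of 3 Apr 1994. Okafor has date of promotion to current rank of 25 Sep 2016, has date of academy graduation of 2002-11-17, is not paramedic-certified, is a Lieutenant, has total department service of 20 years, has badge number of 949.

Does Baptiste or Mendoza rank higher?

By rank: Amari (Captain); then Nakamura, Lindqvist, Eriksen, Mendoza and Okafor (Lieutenant); then Baptiste and Ruiz (Firefighter).
Among Nakamura, Lindqvist, Eriksen, Mendoza and Okafor, paramedic-certified before not paramedic-certified: Nakamura (paramedic-certified) before Lindqvist, Eriksen, Mendoza and Okafor (not paramedic-certified).
Among Lindqvist, Eriksen, Mendoza and Okafor, by badge number (lower first): Lindqvist (145) before Eriksen, Mendoza and Okafor (949).
Among Eriksen, Mendoza and Okafor, by date of academy graduation (later first) (reversed rule for this group): Eriksen (2009-11-18) before Mendoza (2009-05-13) before Okafor (2002-11-17).
Baptiste and Ruiz are each paramedic-certified, so the next rule applies.
Baptiste and Ruiz both have badge number 151, so the next rule applies.
Baptiste and Ruiz both have date of academy graduation 2007-11-11, so the next rule applies.
Among Baptiste and Ruiz, by date of promotion to current rank (earlier first): Baptiste (3 Mar 1990) before Ruiz (3 Apr 1994).
So Mendoza takes precedence.

Mendoza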